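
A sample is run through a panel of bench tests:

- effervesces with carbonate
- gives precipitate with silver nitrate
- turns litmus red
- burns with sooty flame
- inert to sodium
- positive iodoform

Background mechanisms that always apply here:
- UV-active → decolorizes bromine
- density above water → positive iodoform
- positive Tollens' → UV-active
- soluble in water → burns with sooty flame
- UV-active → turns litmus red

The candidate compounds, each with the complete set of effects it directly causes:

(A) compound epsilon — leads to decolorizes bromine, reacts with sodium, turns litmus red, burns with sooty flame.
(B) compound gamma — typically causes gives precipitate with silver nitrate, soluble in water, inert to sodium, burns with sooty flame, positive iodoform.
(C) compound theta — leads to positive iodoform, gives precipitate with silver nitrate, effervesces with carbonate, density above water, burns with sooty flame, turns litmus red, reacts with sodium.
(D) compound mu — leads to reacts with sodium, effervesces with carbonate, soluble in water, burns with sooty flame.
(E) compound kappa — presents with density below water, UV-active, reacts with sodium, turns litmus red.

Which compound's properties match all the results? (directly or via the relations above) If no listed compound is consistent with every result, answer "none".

Testing each hypothesis:
(A) compound epsilon — fails on effervesces with carbonate, gives precipitate with silver nitrate, inert to sodium, positive iodoform (predicts reacts with sodium, not inert to sodium)
(B) compound gamma — effervesces with carbonate -; gives precipitate with silver nitrate +; turns litmus red -; burns with sooty flame +; inert to sodium +; positive iodoform +
(C) compound theta — fails on inert to sodium (predicts reacts with sodium, not inert to sodium)
(D) compound mu — effervesces with carbonate +; gives precipitate with silver nitrate -; turns litmus red -; burns with sooty flame +; inert to sodium -; positive iodoform -
(E) compound kappa — effervesces with carbonate -; gives precipitate with silver nitrate -; turns litmus red +; burns with sooty flame -; inert to sodium -; positive iodoform -
None of the listed candidates fits everything.

none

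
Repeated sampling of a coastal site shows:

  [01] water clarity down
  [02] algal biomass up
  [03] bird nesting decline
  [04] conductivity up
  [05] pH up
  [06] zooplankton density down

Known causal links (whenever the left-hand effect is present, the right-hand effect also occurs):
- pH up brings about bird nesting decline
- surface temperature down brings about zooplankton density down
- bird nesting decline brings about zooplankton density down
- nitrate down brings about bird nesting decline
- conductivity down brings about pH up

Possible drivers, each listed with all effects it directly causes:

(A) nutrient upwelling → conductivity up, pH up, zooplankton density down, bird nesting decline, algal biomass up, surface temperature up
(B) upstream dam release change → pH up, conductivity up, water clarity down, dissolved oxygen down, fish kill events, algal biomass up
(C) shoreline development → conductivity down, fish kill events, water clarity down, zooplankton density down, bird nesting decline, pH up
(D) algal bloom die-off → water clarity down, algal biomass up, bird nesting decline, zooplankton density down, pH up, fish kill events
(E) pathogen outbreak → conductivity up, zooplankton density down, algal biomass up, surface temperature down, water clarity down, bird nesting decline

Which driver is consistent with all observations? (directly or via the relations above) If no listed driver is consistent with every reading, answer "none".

B

Testing each hypothesis:
(A) nutrient upwelling — water clarity down -; algal biomass up +; bird nesting decline +; conductivity up +; pH up +; zooplankton density down +
(B) upstream dam release change — water clarity down +; algal biomass up +; bird nesting decline + (via pH up → bird nesting decline); conductivity up +; pH up +; zooplankton density down + (via pH up → bird nesting decline → zooplankton density down)
(C) shoreline development — fails on algal biomass up, conductivity up (predicts conductivity down, not conductivity up)
(D) algal bloom die-off — water clarity down +; algal biomass up +; bird nesting decline +; conductivity up -; pH up +; zooplankton density down +
(E) pathogen outbreak — does not account for pH up
Only (B) is consistent with every observation.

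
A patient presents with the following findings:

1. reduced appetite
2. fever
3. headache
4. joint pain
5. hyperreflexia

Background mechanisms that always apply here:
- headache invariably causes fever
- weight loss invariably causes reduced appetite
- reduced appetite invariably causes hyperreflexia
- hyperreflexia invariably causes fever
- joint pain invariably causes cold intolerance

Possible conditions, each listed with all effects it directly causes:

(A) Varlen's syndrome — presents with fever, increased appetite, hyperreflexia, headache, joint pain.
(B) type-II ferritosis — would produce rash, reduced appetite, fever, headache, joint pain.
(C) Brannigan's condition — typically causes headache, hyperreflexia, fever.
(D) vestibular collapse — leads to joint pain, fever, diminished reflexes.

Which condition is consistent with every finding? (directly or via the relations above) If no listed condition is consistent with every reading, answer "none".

B

Testing each hypothesis:
(A) Varlen's syndrome — fails on reduced appetite (predicts increased appetite, not reduced appetite)
(B) type-II ferritosis — accounts for every observation (hyperreflexia through reduced appetite → hyperreflexia)
(C) Brannigan's condition — reduced appetite -; fever +; headache +; joint pain -; hyperreflexia +
(D) vestibular collapse — fails on reduced appetite, headache, hyperreflexia (predicts diminished reflexes, not hyperreflexia)
Only (B) is consistent with every observation.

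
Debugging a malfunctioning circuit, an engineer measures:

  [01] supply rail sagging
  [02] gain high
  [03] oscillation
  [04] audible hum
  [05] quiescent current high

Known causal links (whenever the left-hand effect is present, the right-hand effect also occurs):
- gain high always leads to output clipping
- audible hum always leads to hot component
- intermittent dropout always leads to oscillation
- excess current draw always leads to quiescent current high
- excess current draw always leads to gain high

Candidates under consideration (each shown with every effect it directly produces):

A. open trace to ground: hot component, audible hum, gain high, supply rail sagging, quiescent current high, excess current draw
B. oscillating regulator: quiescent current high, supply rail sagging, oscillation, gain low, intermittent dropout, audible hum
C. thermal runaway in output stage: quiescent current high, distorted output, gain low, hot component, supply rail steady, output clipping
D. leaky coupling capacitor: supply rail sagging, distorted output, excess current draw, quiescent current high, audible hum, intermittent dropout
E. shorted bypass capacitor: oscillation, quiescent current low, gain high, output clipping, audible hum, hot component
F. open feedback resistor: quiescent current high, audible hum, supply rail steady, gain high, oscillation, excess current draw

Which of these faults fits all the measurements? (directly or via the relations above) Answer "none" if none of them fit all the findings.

D

Per-candidate check:
(A) open trace to ground — supply rail sagging ✓; gain high ✓; oscillation ✗; audible hum ✓; quiescent current high ✓
(B) oscillating regulator — fails on gain high (predicts gain low, not gain high)
(C) thermal runaway in output stage — fails on supply rail sagging, gain high, oscillation, audible hum (predicts supply rail steady, not supply rail sagging; predicts gain low, not gain high)
(D) leaky coupling capacitor — supply rail sagging ✓; gain high ✓ (via excess current draw → gain high); oscillation ✓ (via intermittent dropout → oscillation); audible hum ✓; quiescent current high ✓
(E) shorted bypass capacitor — fails on supply rail sagging, quiescent current high (predicts quiescent current low, not quiescent current high)
(F) open feedback resistor — fails on supply rail sagging (predicts supply rail steady, not supply rail sagging)
Only (D) is consistent with every observation.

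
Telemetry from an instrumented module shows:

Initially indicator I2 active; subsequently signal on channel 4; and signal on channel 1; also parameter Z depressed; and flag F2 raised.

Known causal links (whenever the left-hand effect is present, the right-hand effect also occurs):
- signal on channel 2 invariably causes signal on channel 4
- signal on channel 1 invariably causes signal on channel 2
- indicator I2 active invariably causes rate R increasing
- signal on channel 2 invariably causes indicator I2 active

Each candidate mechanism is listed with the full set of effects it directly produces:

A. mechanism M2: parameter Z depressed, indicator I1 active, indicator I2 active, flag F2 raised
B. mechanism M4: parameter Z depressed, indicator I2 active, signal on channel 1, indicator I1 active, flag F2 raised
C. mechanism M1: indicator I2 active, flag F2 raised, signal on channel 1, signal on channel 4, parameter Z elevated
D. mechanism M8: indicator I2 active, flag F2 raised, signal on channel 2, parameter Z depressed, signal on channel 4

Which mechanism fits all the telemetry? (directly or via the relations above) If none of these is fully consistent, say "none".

B

For each candidate, compare predicted effects to what was observed:
(A) mechanism M2 — indicator I2 active match; signal on channel 4 miss; signal on channel 1 miss; parameter Z depressed match; flag F2 raised match
(B) mechanism M4 — accounts for every observation (signal on channel 4 by signal on channel 1 → signal on channel 2 → signal on channel 4)
(C) mechanism M1 — indicator I2 active match; signal on channel 4 match; signal on channel 1 match; parameter Z depressed miss; flag F2 raised match
(D) mechanism M8 — does not account for signal on channel 1
(B) is the only candidate with no mismatches.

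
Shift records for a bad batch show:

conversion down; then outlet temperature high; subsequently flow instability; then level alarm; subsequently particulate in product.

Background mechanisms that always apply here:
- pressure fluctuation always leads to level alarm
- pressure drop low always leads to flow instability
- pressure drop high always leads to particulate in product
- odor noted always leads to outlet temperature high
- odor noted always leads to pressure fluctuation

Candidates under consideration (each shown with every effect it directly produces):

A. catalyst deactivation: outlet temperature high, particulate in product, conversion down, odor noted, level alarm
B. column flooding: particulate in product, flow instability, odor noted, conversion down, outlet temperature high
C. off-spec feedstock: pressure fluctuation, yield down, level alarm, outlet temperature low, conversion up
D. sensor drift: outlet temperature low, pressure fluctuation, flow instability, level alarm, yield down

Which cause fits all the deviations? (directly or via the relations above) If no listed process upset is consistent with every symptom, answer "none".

For each candidate, compare predicted effects to what was observed:
(A) catalyst deactivation — does not account for flow instability
(B) column flooding — conversion down yes; outlet temperature high yes; flow instability yes; level alarm yes (via odor noted → pressure fluctuation → level alarm); particulate in product yes
(C) off-spec feedstock — conversion down NO; outlet temperature high NO; flow instability NO; level alarm yes; particulate in product NO
(D) sensor drift — fails on conversion down, outlet temperature high, particulate in product (predicts outlet temperature low, not outlet temperature high)
(B) is the only candidate with no mismatches.

B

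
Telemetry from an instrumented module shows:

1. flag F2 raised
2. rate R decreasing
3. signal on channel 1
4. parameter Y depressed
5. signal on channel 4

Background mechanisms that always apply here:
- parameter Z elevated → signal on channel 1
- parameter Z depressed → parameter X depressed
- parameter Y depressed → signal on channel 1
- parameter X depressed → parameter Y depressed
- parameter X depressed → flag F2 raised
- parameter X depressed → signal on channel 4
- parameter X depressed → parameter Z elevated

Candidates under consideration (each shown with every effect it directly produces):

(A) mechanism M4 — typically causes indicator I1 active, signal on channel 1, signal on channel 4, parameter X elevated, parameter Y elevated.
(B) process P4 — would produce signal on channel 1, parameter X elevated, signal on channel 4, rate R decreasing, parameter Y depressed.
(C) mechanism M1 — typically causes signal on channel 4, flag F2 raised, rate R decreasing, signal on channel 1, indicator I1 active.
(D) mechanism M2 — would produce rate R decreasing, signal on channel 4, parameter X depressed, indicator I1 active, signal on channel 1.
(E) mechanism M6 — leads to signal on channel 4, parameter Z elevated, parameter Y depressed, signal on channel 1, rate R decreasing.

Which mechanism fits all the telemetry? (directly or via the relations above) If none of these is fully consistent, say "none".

For each candidate, compare predicted effects to what was observed:
(A) mechanism M4 — fails on flag F2 raised, rate R decreasing, parameter Y depressed (predicts parameter Y elevated, not parameter Y depressed)
(B) process P4 — flag F2 raised miss; rate R decreasing match; signal on channel 1 match; parameter Y depressed match; signal on channel 4 match
(C) mechanism M1 — flag F2 raised match; rate R decreasing match; signal on channel 1 match; parameter Y depressed miss; signal on channel 4 match
(D) mechanism M2 — accounts for every observation (flag F2 raised via parameter X depressed → flag F2 raised)
(E) mechanism M6 — flag F2 raised miss; rate R decreasing match; signal on channel 1 match; parameter Y depressed match; signal on channel 4 match
(D) alone accounts for all the evidence.

D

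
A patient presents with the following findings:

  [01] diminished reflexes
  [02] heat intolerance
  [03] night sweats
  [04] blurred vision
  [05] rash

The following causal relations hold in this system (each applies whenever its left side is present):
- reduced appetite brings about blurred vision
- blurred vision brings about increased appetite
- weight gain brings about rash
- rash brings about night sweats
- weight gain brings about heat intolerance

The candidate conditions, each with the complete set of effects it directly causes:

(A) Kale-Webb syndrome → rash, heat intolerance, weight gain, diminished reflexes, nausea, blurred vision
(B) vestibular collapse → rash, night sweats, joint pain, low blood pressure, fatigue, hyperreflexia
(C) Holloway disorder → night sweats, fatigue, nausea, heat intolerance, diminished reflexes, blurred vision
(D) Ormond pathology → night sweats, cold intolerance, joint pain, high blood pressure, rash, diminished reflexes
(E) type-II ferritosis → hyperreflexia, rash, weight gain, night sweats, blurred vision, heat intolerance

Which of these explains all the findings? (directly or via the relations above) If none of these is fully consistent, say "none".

A

Testing each hypothesis:
(A) Kale-Webb syndrome — diminished reflexes yes; heat intolerance yes; night sweats yes (through rash → night sweats); blurred vision yes; rash yes
(B) vestibular collapse — diminished reflexes NO; heat intolerance NO; night sweats yes; blurred vision NO; rash yes
(C) Holloway disorder — diminished reflexes yes; heat intolerance yes; night sweats yes; blurred vision yes; rash NO
(D) Ormond pathology — fails on heat intolerance, blurred vision (predicts cold intolerance, not heat intolerance)
(E) type-II ferritosis — fails on diminished reflexes (predicts hyperreflexia, not diminished reflexes)
(A) is the only candidate with no mismatches.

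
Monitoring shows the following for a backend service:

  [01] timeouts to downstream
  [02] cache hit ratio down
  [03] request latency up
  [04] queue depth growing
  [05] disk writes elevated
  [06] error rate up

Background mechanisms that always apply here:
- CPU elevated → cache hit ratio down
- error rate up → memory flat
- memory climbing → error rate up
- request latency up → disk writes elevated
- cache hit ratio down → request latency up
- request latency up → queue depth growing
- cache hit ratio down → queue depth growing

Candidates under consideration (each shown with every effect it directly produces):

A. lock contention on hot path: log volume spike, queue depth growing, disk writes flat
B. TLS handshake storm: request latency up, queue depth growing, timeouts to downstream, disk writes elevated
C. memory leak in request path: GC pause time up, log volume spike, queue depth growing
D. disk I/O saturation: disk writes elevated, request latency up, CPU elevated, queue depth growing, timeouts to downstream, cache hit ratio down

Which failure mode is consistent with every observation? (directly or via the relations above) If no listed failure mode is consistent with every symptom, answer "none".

Testing each hypothesis:
(A) lock contention on hot path — timeouts to downstream miss; cache hit ratio down miss; request latency up miss; queue depth growing match; disk writes elevated miss; error rate up miss
(B) TLS handshake storm — does not account for cache hit ratio down, error rate up
(C) memory leak in request path — timeouts to downstream miss; cache hit ratio down miss; request latency up miss; queue depth growing match; disk writes elevated miss; error rate up miss
(D) disk I/O saturation — does not account for error rate up
Every candidate fails on at least one observation.

none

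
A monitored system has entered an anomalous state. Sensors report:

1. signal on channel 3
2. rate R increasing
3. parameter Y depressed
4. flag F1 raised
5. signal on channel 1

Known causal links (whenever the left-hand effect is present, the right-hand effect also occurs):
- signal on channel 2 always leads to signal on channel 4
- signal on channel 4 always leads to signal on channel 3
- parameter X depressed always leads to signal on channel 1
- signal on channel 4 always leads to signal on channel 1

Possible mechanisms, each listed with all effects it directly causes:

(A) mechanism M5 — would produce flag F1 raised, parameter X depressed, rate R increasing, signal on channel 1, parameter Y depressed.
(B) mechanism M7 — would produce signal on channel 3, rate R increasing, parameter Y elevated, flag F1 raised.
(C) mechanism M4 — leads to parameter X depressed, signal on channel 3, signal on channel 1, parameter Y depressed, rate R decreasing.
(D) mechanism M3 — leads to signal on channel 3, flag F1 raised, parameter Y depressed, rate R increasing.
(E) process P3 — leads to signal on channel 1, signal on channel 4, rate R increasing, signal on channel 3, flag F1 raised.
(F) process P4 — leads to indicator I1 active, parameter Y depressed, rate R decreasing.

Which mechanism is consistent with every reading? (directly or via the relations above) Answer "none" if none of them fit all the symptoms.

none

Per-candidate check:
(A) mechanism M5 — does not account for signal on channel 3
(B) mechanism M7 — signal on channel 3 ✓; rate R increasing ✓; parameter Y depressed ✗; flag F1 raised ✓; signal on channel 1 ✗
(C) mechanism M4 — fails on rate R increasing, flag F1 raised (predicts rate R decreasing, not rate R increasing)
(D) mechanism M3 — does not account for signal on channel 1
(E) process P3 — signal on channel 3 ✓; rate R increasing ✓; parameter Y depressed ✗; flag F1 raised ✓; signal on channel 1 ✓
(F) process P4 — signal on channel 3 ✗; rate R increasing ✗; parameter Y depressed ✓; flag F1 raised ✗; signal on channel 1 ✗
None of the listed candidates fits everything.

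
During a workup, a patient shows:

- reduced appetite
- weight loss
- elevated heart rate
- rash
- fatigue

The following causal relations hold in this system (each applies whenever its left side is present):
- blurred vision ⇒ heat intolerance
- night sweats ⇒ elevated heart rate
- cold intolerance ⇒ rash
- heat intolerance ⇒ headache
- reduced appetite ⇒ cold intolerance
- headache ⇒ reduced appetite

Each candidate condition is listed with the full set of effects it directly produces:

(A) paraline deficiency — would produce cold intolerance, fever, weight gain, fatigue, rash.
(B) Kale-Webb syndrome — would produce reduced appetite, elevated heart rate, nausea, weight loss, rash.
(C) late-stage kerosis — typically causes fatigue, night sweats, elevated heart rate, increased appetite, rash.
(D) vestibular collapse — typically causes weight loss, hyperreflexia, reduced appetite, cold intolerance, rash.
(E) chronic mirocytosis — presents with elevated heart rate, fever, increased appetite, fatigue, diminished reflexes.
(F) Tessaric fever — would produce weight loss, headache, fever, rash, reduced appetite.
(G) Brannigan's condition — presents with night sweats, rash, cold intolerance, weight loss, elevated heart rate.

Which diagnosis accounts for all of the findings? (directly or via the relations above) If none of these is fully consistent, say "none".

Per-candidate check:
(A) paraline deficiency — fails on reduced appetite, weight loss, elevated heart rate (predicts weight gain, not weight loss)
(B) Kale-Webb syndrome — reduced appetite match; weight loss match; elevated heart rate match; rash match; fatigue miss
(C) late-stage kerosis — reduced appetite miss; weight loss miss; elevated heart rate match; rash match; fatigue match
(D) vestibular collapse — reduced appetite match; weight loss match; elevated heart rate miss; rash match; fatigue miss
(E) chronic mirocytosis — fails on reduced appetite, weight loss, rash (predicts increased appetite, not reduced appetite)
(F) Tessaric fever — does not account for elevated heart rate, fatigue
(G) Brannigan's condition — reduced appetite miss; weight loss match; elevated heart rate match; rash match; fatigue miss
None of the listed candidates fits everything.

none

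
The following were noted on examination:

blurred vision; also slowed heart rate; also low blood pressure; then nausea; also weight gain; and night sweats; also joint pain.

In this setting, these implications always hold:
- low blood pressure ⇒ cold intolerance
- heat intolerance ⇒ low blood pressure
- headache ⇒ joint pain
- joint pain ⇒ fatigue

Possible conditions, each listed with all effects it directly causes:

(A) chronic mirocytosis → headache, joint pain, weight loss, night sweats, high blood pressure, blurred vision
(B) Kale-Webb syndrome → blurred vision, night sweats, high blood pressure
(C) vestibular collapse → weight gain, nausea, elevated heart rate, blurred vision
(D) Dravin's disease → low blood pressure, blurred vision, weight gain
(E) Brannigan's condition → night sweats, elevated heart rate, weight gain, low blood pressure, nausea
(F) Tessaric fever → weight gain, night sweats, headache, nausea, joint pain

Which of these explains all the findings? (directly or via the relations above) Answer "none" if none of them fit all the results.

For each candidate, compare predicted effects to what was observed:
(A) chronic mirocytosis — fails on slowed heart rate, low blood pressure, nausea, weight gain (predicts high blood pressure, not low blood pressure; predicts weight loss, not weight gain)
(B) Kale-Webb syndrome — fails on slowed heart rate, low blood pressure, nausea, weight gain, joint pain (predicts high blood pressure, not low blood pressure)
(C) vestibular collapse — blurred vision match; slowed heart rate miss; low blood pressure miss; nausea match; weight gain match; night sweats miss; joint pain miss
(D) Dravin's disease — does not account for slowed heart rate, nausea, night sweats, joint pain
(E) Brannigan's condition — fails on blurred vision, slowed heart rate, joint pain (predicts elevated heart rate, not slowed heart rate)
(F) Tessaric fever — does not account for blurred vision, slowed heart rate, low blood pressure
None of the listed candidates fits everything.

none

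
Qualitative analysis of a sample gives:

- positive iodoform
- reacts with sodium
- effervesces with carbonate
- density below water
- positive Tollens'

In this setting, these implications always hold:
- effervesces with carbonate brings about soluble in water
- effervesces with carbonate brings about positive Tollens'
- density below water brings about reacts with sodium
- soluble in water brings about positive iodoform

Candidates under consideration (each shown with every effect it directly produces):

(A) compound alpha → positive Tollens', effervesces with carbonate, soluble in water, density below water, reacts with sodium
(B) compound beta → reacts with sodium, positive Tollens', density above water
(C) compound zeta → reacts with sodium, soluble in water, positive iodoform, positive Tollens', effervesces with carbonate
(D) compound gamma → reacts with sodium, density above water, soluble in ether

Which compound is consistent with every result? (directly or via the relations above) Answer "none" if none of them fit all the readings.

A

Checking each candidate against the observations:
(A) compound alpha — positive iodoform + (by soluble in water → positive iodoform); reacts with sodium +; effervesces with carbonate +; density below water +; positive Tollens' +
(B) compound beta — positive iodoform -; reacts with sodium +; effervesces with carbonate -; density below water -; positive Tollens' +
(C) compound zeta — positive iodoform +; reacts with sodium +; effervesces with carbonate +; density below water -; positive Tollens' +
(D) compound gamma — positive iodoform -; reacts with sodium +; effervesces with carbonate -; density below water -; positive Tollens' -
(A) alone accounts for all the evidence.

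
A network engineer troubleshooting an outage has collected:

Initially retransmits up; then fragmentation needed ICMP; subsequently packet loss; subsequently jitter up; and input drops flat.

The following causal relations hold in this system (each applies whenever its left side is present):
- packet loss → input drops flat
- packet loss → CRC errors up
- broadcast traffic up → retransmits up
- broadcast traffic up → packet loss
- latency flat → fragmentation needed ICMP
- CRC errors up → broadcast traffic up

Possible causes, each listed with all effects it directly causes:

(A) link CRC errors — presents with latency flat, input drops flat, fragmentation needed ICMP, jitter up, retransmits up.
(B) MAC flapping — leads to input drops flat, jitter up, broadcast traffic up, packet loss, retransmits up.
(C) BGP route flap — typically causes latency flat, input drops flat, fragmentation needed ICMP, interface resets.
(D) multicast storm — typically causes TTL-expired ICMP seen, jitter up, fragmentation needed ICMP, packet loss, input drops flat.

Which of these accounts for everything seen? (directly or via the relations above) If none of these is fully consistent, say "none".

Per-candidate check:
(A) link CRC errors — retransmits up yes; fragmentation needed ICMP yes; packet loss NO; jitter up yes; input drops flat yes
(B) MAC flapping — does not account for fragmentation needed ICMP
(C) BGP route flap — does not account for retransmits up, packet loss, jitter up
(D) multicast storm — accounts for every observation (retransmits up via packet loss → CRC errors up → broadcast traffic up → retransmits up)
(D) alone accounts for all the evidence.

D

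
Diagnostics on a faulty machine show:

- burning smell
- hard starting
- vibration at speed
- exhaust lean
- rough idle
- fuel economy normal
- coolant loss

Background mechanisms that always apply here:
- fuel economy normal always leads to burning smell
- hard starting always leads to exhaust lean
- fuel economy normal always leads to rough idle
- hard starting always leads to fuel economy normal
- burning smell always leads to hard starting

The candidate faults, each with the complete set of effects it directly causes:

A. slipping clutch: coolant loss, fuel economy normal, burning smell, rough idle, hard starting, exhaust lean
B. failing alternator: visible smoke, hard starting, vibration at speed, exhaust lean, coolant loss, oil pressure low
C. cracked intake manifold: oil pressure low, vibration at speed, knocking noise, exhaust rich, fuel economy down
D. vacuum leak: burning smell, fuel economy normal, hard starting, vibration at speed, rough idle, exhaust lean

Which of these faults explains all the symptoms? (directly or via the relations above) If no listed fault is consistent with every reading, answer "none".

Checking each candidate against the observations:
(A) slipping clutch — does not account for vibration at speed
(B) failing alternator — burning smell + (by hard starting → fuel economy normal → burning smell); hard starting +; vibration at speed +; exhaust lean +; rough idle + (by hard starting → fuel economy normal → rough idle); fuel economy normal + (by hard starting → fuel economy normal); coolant loss +
(C) cracked intake manifold — fails on burning smell, hard starting, exhaust lean, rough idle, fuel economy normal, coolant loss (predicts exhaust rich, not exhaust lean; predicts fuel economy down, not fuel economy normal)
(D) vacuum leak — does not account for coolant loss
Only (B) is consistent with every observation.

B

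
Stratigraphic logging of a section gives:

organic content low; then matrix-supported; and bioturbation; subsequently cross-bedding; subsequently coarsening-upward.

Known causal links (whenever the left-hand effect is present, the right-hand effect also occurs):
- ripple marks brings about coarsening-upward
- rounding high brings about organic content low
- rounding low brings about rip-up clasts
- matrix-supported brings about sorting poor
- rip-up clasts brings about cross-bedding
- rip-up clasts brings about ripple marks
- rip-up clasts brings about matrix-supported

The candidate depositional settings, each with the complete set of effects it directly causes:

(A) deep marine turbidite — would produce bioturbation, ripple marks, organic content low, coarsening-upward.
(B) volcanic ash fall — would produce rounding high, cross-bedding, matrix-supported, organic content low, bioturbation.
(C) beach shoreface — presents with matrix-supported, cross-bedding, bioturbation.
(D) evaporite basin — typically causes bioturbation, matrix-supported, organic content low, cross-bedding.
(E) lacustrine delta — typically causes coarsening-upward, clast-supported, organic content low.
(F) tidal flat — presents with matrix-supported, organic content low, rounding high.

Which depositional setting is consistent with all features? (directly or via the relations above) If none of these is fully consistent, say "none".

Testing each hypothesis:
(A) deep marine turbidite — organic content low ✓; matrix-supported ✗; bioturbation ✓; cross-bedding ✗; coarsening-upward ✓
(B) volcanic ash fall — does not account for coarsening-upward
(C) beach shoreface — organic content low ✗; matrix-supported ✓; bioturbation ✓; cross-bedding ✓; coarsening-upward ✗
(D) evaporite basin — does not account for coarsening-upward
(E) lacustrine delta — organic content low ✓; matrix-supported ✗; bioturbation ✗; cross-bedding ✗; coarsening-upward ✓
(F) tidal flat — does not account for bioturbation, cross-bedding, coarsening-upward
None of the listed candidates fits everything.

none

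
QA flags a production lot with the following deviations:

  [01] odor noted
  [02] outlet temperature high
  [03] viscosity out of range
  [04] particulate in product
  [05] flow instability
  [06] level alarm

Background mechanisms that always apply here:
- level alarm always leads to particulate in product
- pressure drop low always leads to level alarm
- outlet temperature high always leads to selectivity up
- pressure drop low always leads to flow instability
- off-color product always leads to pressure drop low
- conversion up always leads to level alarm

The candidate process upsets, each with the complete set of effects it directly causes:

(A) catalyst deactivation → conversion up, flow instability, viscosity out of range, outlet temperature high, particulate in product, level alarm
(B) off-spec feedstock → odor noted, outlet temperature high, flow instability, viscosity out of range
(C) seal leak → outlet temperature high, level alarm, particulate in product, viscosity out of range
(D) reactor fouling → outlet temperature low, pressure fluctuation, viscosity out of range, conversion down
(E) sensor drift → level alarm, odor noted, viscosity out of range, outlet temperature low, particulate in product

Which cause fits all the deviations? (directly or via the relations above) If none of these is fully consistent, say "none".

none

Checking each candidate against the observations:
(A) catalyst deactivation — does not account for odor noted
(B) off-spec feedstock — does not account for particulate in product, level alarm
(C) seal leak — odor noted ✗; outlet temperature high ✓; viscosity out of range ✓; particulate in product ✓; flow instability ✗; level alarm ✓
(D) reactor fouling — odor noted ✗; outlet temperature high ✗; viscosity out of range ✓; particulate in product ✗; flow instability ✗; level alarm ✗
(E) sensor drift — odor noted ✓; outlet temperature high ✗; viscosity out of range ✓; particulate in product ✓; flow instability ✗; level alarm ✓
Every candidate fails on at least one observation.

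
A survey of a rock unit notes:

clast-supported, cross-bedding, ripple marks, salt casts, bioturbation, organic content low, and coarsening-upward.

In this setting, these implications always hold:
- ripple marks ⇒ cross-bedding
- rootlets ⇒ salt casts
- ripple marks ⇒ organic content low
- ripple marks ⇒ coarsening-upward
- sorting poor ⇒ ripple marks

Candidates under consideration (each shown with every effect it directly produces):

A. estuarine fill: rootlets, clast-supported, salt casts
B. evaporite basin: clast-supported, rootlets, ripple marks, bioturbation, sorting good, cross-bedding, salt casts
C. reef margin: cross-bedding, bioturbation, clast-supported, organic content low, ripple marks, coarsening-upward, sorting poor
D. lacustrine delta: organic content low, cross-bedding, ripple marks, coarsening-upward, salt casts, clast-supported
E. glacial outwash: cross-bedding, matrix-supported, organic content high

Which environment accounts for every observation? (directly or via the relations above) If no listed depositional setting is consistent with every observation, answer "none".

For each candidate, compare predicted effects to what was observed:
(A) estuarine fill — does not account for cross-bedding, ripple marks, bioturbation, organic content low, coarsening-upward
(B) evaporite basin — accounts for every observation (organic content low through ripple marks → organic content low)
(C) reef margin — does not account for salt casts
(D) lacustrine delta — clast-supported yes; cross-bedding yes; ripple marks yes; salt casts yes; bioturbation NO; organic content low yes; coarsening-upward yes
(E) glacial outwash — fails on clast-supported, ripple marks, salt casts, bioturbation, organic content low, coarsening-upward (predicts matrix-supported, not clast-supported; predicts organic content high, not organic content low)
(B) alone accounts for all the evidence.

B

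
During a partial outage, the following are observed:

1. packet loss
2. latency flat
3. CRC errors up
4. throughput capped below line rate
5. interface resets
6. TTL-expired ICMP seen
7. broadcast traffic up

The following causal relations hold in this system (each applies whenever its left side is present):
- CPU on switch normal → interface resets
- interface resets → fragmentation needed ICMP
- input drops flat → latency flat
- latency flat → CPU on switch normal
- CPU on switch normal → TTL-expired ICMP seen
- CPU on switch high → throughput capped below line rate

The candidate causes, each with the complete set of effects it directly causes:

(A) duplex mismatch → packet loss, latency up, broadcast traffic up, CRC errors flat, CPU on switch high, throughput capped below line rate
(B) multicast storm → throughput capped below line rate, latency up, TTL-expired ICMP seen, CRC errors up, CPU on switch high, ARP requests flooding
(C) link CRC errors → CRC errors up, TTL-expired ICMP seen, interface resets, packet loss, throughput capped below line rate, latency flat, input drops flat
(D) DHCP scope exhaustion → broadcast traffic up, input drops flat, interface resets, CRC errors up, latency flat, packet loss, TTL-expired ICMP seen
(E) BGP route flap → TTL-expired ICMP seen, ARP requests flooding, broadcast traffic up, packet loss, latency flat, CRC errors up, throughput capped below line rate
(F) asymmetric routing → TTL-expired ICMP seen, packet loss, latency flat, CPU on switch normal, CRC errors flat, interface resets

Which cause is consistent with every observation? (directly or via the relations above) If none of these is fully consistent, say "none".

Testing each hypothesis:
(A) duplex mismatch — packet loss ✓; latency flat ✗; CRC errors up ✗; throughput capped below line rate ✓; interface resets ✗; TTL-expired ICMP seen ✗; broadcast traffic up ✓
(B) multicast storm — packet loss ✗; latency flat ✗; CRC errors up ✓; throughput capped below line rate ✓; interface resets ✗; TTL-expired ICMP seen ✓; broadcast traffic up ✗
(C) link CRC errors — does not account for broadcast traffic up
(D) DHCP scope exhaustion — does not account for throughput capped below line rate
(E) BGP route flap — packet loss ✓; latency flat ✓; CRC errors up ✓; throughput capped below line rate ✓; interface resets ✓ (by latency flat → CPU on switch normal → interface resets); TTL-expired ICMP seen ✓; broadcast traffic up ✓
(F) asymmetric routing — fails on CRC errors up, throughput capped below line rate, broadcast traffic up (predicts CRC errors flat, not CRC errors up)
Only (E) is consistent with every observation.

E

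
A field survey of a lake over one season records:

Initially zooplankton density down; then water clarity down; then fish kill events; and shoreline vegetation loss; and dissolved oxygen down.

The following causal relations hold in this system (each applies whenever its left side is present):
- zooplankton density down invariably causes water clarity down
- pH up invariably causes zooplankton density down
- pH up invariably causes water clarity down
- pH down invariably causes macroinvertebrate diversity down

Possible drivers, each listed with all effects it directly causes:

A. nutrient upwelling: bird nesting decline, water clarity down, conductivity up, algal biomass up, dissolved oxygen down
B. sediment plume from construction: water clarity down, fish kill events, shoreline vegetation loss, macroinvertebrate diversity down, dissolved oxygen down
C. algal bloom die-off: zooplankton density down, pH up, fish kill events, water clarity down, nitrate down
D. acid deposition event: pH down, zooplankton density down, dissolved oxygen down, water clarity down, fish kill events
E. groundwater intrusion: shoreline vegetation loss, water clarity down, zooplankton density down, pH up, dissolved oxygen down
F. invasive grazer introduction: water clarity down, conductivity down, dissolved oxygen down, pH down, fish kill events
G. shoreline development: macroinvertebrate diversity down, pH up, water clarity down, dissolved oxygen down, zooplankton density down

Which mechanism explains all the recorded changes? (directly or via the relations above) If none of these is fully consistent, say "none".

Per-candidate check:
(A) nutrient upwelling — zooplankton density down NO; water clarity down yes; fish kill events NO; shoreline vegetation loss NO; dissolved oxygen down yes
(B) sediment plume from construction — zooplankton density down NO; water clarity down yes; fish kill events yes; shoreline vegetation loss yes; dissolved oxygen down yes
(C) algal bloom die-off — zooplankton density down yes; water clarity down yes; fish kill events yes; shoreline vegetation loss NO; dissolved oxygen down NO
(D) acid deposition event — zooplankton density down yes; water clarity down yes; fish kill events yes; shoreline vegetation loss NO; dissolved oxygen down yes
(E) groundwater intrusion — zooplankton density down yes; water clarity down yes; fish kill events NO; shoreline vegetation loss yes; dissolved oxygen down yes
(F) invasive grazer introduction — does not account for zooplankton density down, shoreline vegetation loss
(G) shoreline development — does not account for fish kill events, shoreline vegetation loss
No candidate is consistent with all observations.

none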